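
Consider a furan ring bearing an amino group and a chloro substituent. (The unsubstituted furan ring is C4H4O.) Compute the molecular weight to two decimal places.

Atom tally by fragment:
  furan ring core → C:4 H:4 O:1
  (− 2 ring H displaced by substituents)
  + NH2 → N:1 H:2
  + Cl → Cl:1
Element totals:
  C: 4
  H: 4
  Cl: 1
  N: 1
  O: 1
Molecular formula: C4H4ClNO.
  M = 4(12.011) + 4(1.008) + 35.45 + 14.007 + 15.999
    = 48.044 + 4.032 + 35.450 + 14.007 + 15.999 = 117.532

117.53 g/mol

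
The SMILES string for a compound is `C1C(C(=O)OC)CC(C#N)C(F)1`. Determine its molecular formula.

C8H10FNO2

Atom tally by fragment:
  cyclopentane ring core → C:5 H:10
  (− 3 ring H displaced by substituents)
  + COOCH3 → C:2 H:3 O:2
  + CN → C:1 N:1
  + F → F:1
Element totals:
  C: 8
  H: 10
  F: 1
  N: 1
  O: 2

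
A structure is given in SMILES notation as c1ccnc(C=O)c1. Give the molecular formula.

Atom tally by fragment:
  pyridine ring core → C:5 H:5 N:1
  (− 1 ring H displaced by substituents)
  + CHO → C:1 H:1 O:1
Element totals:
  C: 6
  H: 5
  N: 1
  O: 1

C6H5NO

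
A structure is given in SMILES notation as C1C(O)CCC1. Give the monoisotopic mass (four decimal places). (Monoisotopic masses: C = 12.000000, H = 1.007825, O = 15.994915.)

Atom tally by fragment:
  cyclopentane ring core → C:5 H:10
  (− 1 ring H displaced by substituents)
  + OH → O:1 H:1
Element totals:
  C: 5
  H: 10
  O: 1
Molecular formula: C5H10O.
  M = 5(12.0) + 10(1.007825) + 15.994915
    = 60.000000 + 10.078250 + 15.994915 = 86.073165

86.0732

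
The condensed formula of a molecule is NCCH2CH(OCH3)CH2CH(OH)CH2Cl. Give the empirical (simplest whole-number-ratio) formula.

Atom tally by fragment:
  NCCH2 → C:2 H:2 N:1
  CH(OCH3) → C:2 H:4 O:1
  CH2 → C:1 H:2
  CH(OH) → C:1 H:2 O:1
  CH2Cl → C:1 H:2 Cl:1
Element totals:
  C: 7
  H: 12
  Cl: 1
  N: 1
  O: 2
Molecular formula: C7H12ClNO2.
gcd of subscripts (7, 1, 12, 1, 2) = 1, so the empirical formula equals the molecular formula.

C7H12ClNO2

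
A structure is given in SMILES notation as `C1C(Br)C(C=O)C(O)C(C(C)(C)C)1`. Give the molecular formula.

C10H17BrO2

Atom tally by fragment:
  cyclopentane ring core → C:5 H:10
  (− 4 ring H displaced by substituents)
  + Br → Br:1
  + CHO → C:1 H:1 O:1
  + OH → O:1 H:1
  + C(CH3)3 → C:4 H:9
Element totals:
  C: 10
  H: 17
  Br: 1
  O: 2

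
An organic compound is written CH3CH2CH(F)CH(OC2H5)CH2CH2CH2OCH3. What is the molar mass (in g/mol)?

Atom tally by fragment:
  CH3 → C:1 H:3
  CH2 → C:1 H:2
  CH(F) → C:1 H:1 F:1
  CH(OC2H5) → C:3 H:6 O:1
  CH2 → C:1 H:2
  CH2 → C:1 H:2
  CH2OCH3 → C:2 H:5 O:1
Element totals:
  C: 10
  H: 21
  F: 1
  O: 2
Molecular formula: C10H21FO2.
  M = 10(12.011) + 21(1.008) + 18.998 + 2(15.999)
    = 120.110 + 21.168 + 18.998 + 31.998 = 192.274

192.27 g/mol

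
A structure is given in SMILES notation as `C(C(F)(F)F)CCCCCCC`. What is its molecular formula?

C9H17F3

Atom tally by fragment:
  F3CCH2 → C:2 H:2 F:3
  CH2 → C:1 H:2
  CH2 → C:1 H:2
  CH2 → C:1 H:2
  CH2 → C:1 H:2
  CH2 → C:1 H:2
  CH2 → C:1 H:2
  CH3 → C:1 H:3
Element totals:
  C: 9
  H: 17
  F: 3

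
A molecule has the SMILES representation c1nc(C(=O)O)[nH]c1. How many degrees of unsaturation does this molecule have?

4

Atom tally by fragment:
  imidazole ring core → C:3 H:4 N:2
  (− 1 ring H displaced by substituents)
  + COOH → C:1 H:1 O:2
Element totals:
  C: 4
  H: 4
  N: 2
  O: 2
Molecular formula: C4H4N2O2.
DoU = (2C + 2 + N − H − X) / 2 = (2·4 + 2 + 2 − 4 − 0) / 2 = 4.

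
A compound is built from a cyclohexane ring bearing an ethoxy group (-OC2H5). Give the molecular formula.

C8H16O

Atom tally by fragment:
  cyclohexane ring core → C:6 H:12
  (− 1 ring H displaced by substituents)
  + OC2H5 → C:2 H:5 O:1
Element totals:
  C: 8
  H: 16
  O: 1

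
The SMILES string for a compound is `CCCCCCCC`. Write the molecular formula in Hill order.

C8H18

Atom tally by fragment:
  CH3 → C:1 H:3
  CH2 → C:1 H:2
  CH2 → C:1 H:2
  CH2 → C:1 H:2
  CH2 → C:1 H:2
  CH2 → C:1 H:2
  CH2 → C:1 H:2
  CH3 → C:1 H:3
Element totals:
  C: 8
  H: 18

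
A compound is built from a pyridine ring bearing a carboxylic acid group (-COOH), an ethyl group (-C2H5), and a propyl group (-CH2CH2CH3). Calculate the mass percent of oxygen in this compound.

Atom tally by fragment:
  pyridine ring core → C:5 H:5 N:1
  (− 3 ring H displaced by substituents)
  + COOH → C:1 H:1 O:2
  + C2H5 → C:2 H:5
  + CH2CH2CH3 → C:3 H:7
Element totals:
  C: 11
  H: 15
  N: 1
  O: 2
Molecular formula: C11H15NO2.
Molar mass = 193.246 g/mol.
Mass from O: 2 × 15.999 = 31.998 g/mol.
%O = 31.998 / 193.246 × 100 = 16.56%.

16.56%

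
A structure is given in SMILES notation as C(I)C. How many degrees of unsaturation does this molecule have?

0

Atom tally by fragment:
  ICH2 → C:1 H:2 I:1
  CH3 → C:1 H:3
Element totals:
  C: 2
  H: 5
  I: 1
Molecular formula: C2H5I.
DoU = (2C + 2 + N − H − X) / 2 = (2·2 + 2 + 0 − 5 − 1) / 2 = 0.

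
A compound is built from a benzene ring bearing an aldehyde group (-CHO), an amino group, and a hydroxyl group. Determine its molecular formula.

Atom tally by fragment:
  benzene ring core → C:6 H:6
  (− 3 ring H displaced by substituents)
  + CHO → C:1 H:1 O:1
  + NH2 → N:1 H:2
  + OH → O:1 H:1
Element totals:
  C: 7
  H: 7
  N: 1
  O: 2

C7H7NO2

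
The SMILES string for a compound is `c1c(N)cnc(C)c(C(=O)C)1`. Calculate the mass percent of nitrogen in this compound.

18.65%

Atom tally by fragment:
  pyridine ring core → C:5 H:5 N:1
  (− 3 ring H displaced by substituents)
  + NH2 → N:1 H:2
  + CH3 → C:1 H:3
  + COCH3 → C:2 H:3 O:1
Element totals:
  C: 8
  H: 10
  N: 2
  O: 1
Molecular formula: C8H10N2O.
Molar mass = 150.181 g/mol.
Mass from N: 2 × 14.007 = 28.014 g/mol.
%N = 28.014 / 150.181 × 100 = 18.65%.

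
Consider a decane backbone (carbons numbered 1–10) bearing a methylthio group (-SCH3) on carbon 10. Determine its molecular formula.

Atom tally by fragment:
  CH3 → C:1 H:3
  CH2 → C:1 H:2
  CH2 → C:1 H:2
  CH2 → C:1 H:2
  CH2 → C:1 H:2
  CH2 → C:1 H:2
  CH2 → C:1 H:2
  CH2 → C:1 H:2
  CH2 → C:1 H:2
  CH2SCH3 → C:2 H:5 S:1
Element totals:
  C: 11
  H: 24
  S: 1

C11H24S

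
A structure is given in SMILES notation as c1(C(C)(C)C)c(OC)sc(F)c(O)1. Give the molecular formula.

Atom tally by fragment:
  thiophene ring core → C:4 H:4 S:1
  (− 4 ring H displaced by substituents)
  + C(CH3)3 → C:4 H:9
  + OCH3 → C:1 H:3 O:1
  + F → F:1
  + OH → O:1 H:1
Element totals:
  C: 9
  H: 13
  F: 1
  O: 2
  S: 1

C9H13FO2S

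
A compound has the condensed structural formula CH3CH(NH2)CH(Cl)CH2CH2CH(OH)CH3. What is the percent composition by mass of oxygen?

Element totals:
  C: 7
  H: 16
  Cl: 1
  N: 1
  O: 1
Molecular formula: C7H16ClNO.
Molar mass = 165.661 g/mol.
Mass from O: 1 × 15.999 = 15.999 g/mol.
%O = 15.999 / 165.661 × 100 = 9.66%.

9.66%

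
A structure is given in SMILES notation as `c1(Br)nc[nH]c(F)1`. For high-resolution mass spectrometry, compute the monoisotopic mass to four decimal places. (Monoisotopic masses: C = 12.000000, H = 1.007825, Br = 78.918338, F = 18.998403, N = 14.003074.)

163.9385

Atom tally by fragment:
  imidazole ring core → C:3 H:4 N:2
  (− 2 ring H displaced by substituents)
  + Br → Br:1
  + F → F:1
Element totals:
  C: 3
  H: 2
  Br: 1
  F: 1
  N: 2
Molecular formula: C3H2BrFN2.
  M = 3(12.0) + 2(1.007825) + 78.918338 + 18.998403 + 2(14.003074)
    = 36.000000 + 2.015650 + 78.918338 + 18.998403 + 28.006148 = 163.938539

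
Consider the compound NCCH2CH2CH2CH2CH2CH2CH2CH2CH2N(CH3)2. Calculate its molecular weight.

Element totals:
  C: 12
  H: 24
  N: 2
Molecular formula: C12H24N2.
  M = 12(12.011) + 24(1.008) + 2(14.007)
    = 144.132 + 24.192 + 28.014 = 196.338

196.34 g/mol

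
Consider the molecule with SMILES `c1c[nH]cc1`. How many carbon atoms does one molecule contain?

Atom tally by fragment:
  pyrrole ring core → C:4 H:5 N:1
Element totals:
  C: 4
  H: 5
  N: 1

4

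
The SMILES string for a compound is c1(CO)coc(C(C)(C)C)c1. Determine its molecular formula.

Atom tally by fragment:
  furan ring core → C:4 H:4 O:1
  (− 2 ring H displaced by substituents)
  + CH2OH → C:1 H:3 O:1
  + C(CH3)3 → C:4 H:9
Element totals:
  C: 9
  H: 14
  O: 2

C9H14O2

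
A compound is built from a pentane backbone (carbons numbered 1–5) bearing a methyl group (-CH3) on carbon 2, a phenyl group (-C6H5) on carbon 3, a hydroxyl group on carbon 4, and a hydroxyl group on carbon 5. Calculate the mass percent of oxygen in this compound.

16.47%

Atom tally by fragment:
  CH3 → C:1 H:3
  CH(CH3) → C:2 H:4
  CH(C6H5) → C:7 H:6
  CH(OH) → C:1 H:2 O:1
  CH2OH → C:1 H:3 O:1
Element totals:
  C: 12
  H: 18
  O: 2
Molecular formula: C12H18O2.
Molar mass = 194.274 g/mol.
Mass from O: 2 × 15.999 = 31.998 g/mol.
%O = 31.998 / 194.274 × 100 = 16.47%.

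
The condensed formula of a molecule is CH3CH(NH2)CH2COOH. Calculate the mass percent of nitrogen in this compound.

13.58%

Atom tally by fragment:
  CH3 → C:1 H:3
  CH(NH2) → C:1 H:3 N:1
  CH2COOH → C:2 H:3 O:2
Element totals:
  C: 4
  H: 9
  N: 1
  O: 2
Molecular formula: C4H9NO2.
Molar mass = 103.121 g/mol.
Mass from N: 1 × 14.007 = 14.007 g/mol.
%N = 14.007 / 103.121 × 100 = 13.58%.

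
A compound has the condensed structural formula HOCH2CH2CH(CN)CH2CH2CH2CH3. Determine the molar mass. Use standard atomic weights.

Atom tally by fragment:
  HOCH2 → C:1 H:3 O:1
  CH2 → C:1 H:2
  CH(CN) → C:2 H:1 N:1
  CH2 → C:1 H:2
  CH2 → C:1 H:2
  CH2 → C:1 H:2
  CH3 → C:1 H:3
Element totals:
  C: 8
  H: 15
  N: 1
  O: 1
Molecular formula: C8H15NO.
  M = 8(12.011) + 15(1.008) + 14.007 + 15.999
    = 96.088 + 15.120 + 14.007 + 15.999 = 141.214

141.21 g/mol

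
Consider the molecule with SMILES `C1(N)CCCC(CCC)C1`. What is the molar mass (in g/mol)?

Atom tally by fragment:
  cyclohexane ring core → C:6 H:12
  (− 2 ring H displaced by substituents)
  + NH2 → N:1 H:2
  + CH2CH2CH3 → C:3 H:7
Element totals:
  C: 9
  H: 19
  N: 1
Molecular formula: C9H19N.
  M = 9(12.011) + 19(1.008) + 14.007
    = 108.099 + 19.152 + 14.007 = 141.258

141.26 g/mol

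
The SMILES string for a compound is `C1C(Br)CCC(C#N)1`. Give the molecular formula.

C6H8BrN

Atom tally by fragment:
  cyclopentane ring core → C:5 H:10
  (− 2 ring H displaced by substituents)
  + Br → Br:1
  + CN → C:1 N:1
Element totals:
  C: 6
  H: 8
  Br: 1
  N: 1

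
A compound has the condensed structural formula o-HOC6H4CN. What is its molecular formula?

Atom tally by fragment:
  benzene ring core → C:6 H:6
  (− 2 ring H displaced by substituents)
  + OH → O:1 H:1
  + CN → C:1 N:1
Element totals:
  C: 7
  H: 5
  N: 1
  O: 1

C7H5NO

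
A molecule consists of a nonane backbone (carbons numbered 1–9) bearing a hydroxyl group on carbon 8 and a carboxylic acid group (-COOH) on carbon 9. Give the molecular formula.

C10H20O3

Atom tally by fragment:
  CH3 → C:1 H:3
  CH2 → C:1 H:2
  CH2 → C:1 H:2
  CH2 → C:1 H:2
  CH2 → C:1 H:2
  CH2 → C:1 H:2
  CH2 → C:1 H:2
  CH(OH) → C:1 H:2 O:1
  CH2COOH → C:2 H:3 O:2
Element totals:
  C: 10
  H: 20
  O: 3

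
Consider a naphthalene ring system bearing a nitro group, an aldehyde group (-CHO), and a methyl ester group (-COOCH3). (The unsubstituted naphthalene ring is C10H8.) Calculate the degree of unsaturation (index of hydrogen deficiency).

Atom tally by fragment:
  naphthalene ring system core → C:10 H:8
  (− 3 ring H displaced by substituents)
  + NO2 → N:1 O:2
  + CHO → C:1 H:1 O:1
  + COOCH3 → C:2 H:3 O:2
Element totals:
  C: 13
  H: 9
  N: 1
  O: 5
Molecular formula: C13H9NO5.
DoU = (2C + 2 + N − H − X) / 2 = (2·13 + 2 + 1 − 9 − 0) / 2 = 10.

10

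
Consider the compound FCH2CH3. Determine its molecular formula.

Element totals:
  C: 2
  H: 5
  F: 1

C2H5F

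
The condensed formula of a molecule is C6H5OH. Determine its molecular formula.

C6H6O

Element totals:
  C: 6
  H: 6
  O: 1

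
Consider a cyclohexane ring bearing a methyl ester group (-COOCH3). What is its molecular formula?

C8H14O2

Atom tally by fragment:
  cyclohexane ring core → C:6 H:12
  (− 1 ring H displaced by substituents)
  + COOCH3 → C:2 H:3 O:2
Element totals:
  C: 8
  H: 14
  O: 2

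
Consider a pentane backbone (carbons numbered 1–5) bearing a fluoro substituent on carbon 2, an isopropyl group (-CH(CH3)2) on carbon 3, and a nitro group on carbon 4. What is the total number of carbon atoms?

Atom tally by fragment:
  CH3 → C:1 H:3
  CH(F) → C:1 H:1 F:1
  CH(CH(CH3)2) → C:4 H:8
  CH(NO2) → C:1 H:1 N:1 O:2
  CH3 → C:1 H:3
Element totals:
  C: 8
  H: 16
  F: 1
  N: 1
  O: 2

8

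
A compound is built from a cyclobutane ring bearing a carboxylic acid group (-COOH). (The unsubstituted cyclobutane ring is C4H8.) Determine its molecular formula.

Atom tally by fragment:
  cyclobutane ring core → C:4 H:8
  (− 1 ring H displaced by substituents)
  + COOH → C:1 H:1 O:2
Element totals:
  C: 5
  H: 8
  O: 2

C5H8O2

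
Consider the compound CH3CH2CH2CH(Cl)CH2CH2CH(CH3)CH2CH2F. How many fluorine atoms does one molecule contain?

Atom tally by fragment:
  CH3 → C:1 H:3
  CH2 → C:1 H:2
  CH2 → C:1 H:2
  CH(Cl) → C:1 H:1 Cl:1
  CH2 → C:1 H:2
  CH2 → C:1 H:2
  CH(CH3) → C:2 H:4
  CH2 → C:1 H:2
  CH2F → C:1 H:2 F:1
Element totals:
  C: 10
  H: 20
  Cl: 1
  F: 1

1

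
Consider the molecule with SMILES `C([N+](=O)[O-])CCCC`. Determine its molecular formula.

C5H11NO2

Atom tally by fragment:
  O2NCH2 → C:1 H:2 N:1 O:2
  CH2 → C:1 H:2
  CH2 → C:1 H:2
  CH2 → C:1 H:2
  CH3 → C:1 H:3
Element totals:
  C: 5
  H: 11
  N: 1
  O: 2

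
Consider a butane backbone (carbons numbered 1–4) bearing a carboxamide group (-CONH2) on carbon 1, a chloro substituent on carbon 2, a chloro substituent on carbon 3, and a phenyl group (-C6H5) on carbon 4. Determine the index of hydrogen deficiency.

Atom tally by fragment:
  H2NOCCH2 → C:2 H:4 O:1 N:1
  CH(Cl) → C:1 H:1 Cl:1
  CH(Cl) → C:1 H:1 Cl:1
  CH2C6H5 → C:7 H:7
Element totals:
  C: 11
  H: 13
  Cl: 2
  N: 1
  O: 1
Molecular formula: C11H13Cl2NO.
DoU = (2C + 2 + N − H − X) / 2 = (2·11 + 2 + 1 − 13 − 2) / 2 = 5.

5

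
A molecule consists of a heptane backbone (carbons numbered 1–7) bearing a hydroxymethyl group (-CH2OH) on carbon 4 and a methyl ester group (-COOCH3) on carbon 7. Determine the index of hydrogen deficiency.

1

Atom tally by fragment:
  CH3 → C:1 H:3
  CH2 → C:1 H:2
  CH2 → C:1 H:2
  CH(CH2OH) → C:2 H:4 O:1
  CH2 → C:1 H:2
  CH2 → C:1 H:2
  CH2COOCH3 → C:3 H:5 O:2
Element totals:
  C: 10
  H: 20
  O: 3
Molecular formula: C10H20O3.
DoU = (2C + 2 + N − H − X) / 2 = (2·10 + 2 + 0 − 20 − 0) / 2 = 1.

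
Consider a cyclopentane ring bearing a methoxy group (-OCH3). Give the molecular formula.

Atom tally by fragment:
  cyclopentane ring core → C:5 H:10
  (− 1 ring H displaced by substituents)
  + OCH3 → C:1 H:3 O:1
Element totals:
  C: 6
  H: 12
  O: 1

C6H12O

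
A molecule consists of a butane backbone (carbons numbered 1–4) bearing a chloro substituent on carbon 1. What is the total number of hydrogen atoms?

9

Atom tally by fragment:
  ClCH2 → C:1 H:2 Cl:1
  CH2 → C:1 H:2
  CH2 → C:1 H:2
  CH3 → C:1 H:3
Element totals:
  C: 4
  H: 9
  Cl: 1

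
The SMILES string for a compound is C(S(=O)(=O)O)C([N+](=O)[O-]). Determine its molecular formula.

C2H5NO5S

Atom tally by fragment:
  HO3SCH2 → C:1 H:3 S:1 O:3
  CH2NO2 → C:1 H:2 N:1 O:2
Element totals:
  C: 2
  H: 5
  N: 1
  O: 5
  S: 1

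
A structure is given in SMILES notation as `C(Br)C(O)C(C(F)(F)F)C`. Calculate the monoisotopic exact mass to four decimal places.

Atom tally by fragment:
  BrCH2 → C:1 H:2 Br:1
  CH(OH) → C:1 H:2 O:1
  CH(CF3) → C:2 H:1 F:3
  CH3 → C:1 H:3
Element totals:
  C: 5
  H: 8
  Br: 1
  F: 3
  O: 1
Molecular formula: C5H8BrF3O.
  M = 5(12.0) + 8(1.007825) + 78.918338 + 3(18.998403) + 15.994915
    = 60.000000 + 8.062600 + 78.918338 + 56.995209 + 15.994915 = 219.971062

219.9711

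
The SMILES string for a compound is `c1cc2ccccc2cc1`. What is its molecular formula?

Atom tally by fragment:
  naphthalene ring system core → C:10 H:8
Element totals:
  C: 10
  H: 8

C10H8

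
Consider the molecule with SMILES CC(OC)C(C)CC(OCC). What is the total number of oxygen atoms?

2

Atom tally by fragment:
  CH3 → C:1 H:3
  CH(OCH3) → C:2 H:4 O:1
  CH(CH3) → C:2 H:4
  CH2 → C:1 H:2
  CH2OC2H5 → C:3 H:7 O:1
Element totals:
  C: 9
  H: 20
  O: 2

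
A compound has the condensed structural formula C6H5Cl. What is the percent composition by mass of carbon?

Element totals:
  C: 6
  H: 5
  Cl: 1
Molecular formula: C6H5Cl.
Molar mass = 112.556 g/mol.
Mass from C: 6 × 12.011 = 72.066 g/mol.
%C = 72.066 / 112.556 × 100 = 64.03%.

64.03%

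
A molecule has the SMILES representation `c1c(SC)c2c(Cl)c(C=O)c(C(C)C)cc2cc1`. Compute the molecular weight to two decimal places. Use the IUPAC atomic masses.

Atom tally by fragment:
  naphthalene ring system core → C:10 H:8
  (− 4 ring H displaced by substituents)
  + SCH3 → C:1 H:3 S:1
  + Cl → Cl:1
  + CHO → C:1 H:1 O:1
  + CH(CH3)2 → C:3 H:7
Element totals:
  C: 15
  H: 15
  Cl: 1
  O: 1
  S: 1
Molecular formula: C15H15ClOS.
  M = 15(12.011) + 15(1.008) + 35.45 + 15.999 + 32.06
    = 180.165 + 15.120 + 35.450 + 15.999 + 32.060 = 278.794

278.79 g/mol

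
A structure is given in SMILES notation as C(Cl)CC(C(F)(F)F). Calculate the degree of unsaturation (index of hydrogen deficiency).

0

Atom tally by fragment:
  ClCH2 → C:1 H:2 Cl:1
  CH2 → C:1 H:2
  CH2CF3 → C:2 H:2 F:3
Element totals:
  C: 4
  H: 6
  Cl: 1
  F: 3
Molecular formula: C4H6ClF3.
DoU = (2C + 2 + N − H − X) / 2 = (2·4 + 2 + 0 − 6 − 4) / 2 = 0.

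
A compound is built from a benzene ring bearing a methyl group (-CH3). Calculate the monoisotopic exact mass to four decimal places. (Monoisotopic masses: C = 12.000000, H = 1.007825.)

Atom tally by fragment:
  benzene ring core → C:6 H:6
  (− 1 ring H displaced by substituents)
  + CH3 → C:1 H:3
Element totals:
  C: 7
  H: 8
Molecular formula: C7H8.
  M = 7(12.0) + 8(1.007825)
    = 84.000000 + 8.062600 = 92.062600

92.0626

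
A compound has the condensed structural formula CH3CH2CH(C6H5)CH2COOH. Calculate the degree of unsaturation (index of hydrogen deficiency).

Atom tally by fragment:
  CH3 → C:1 H:3
  CH2 → C:1 H:2
  CH(C6H5) → C:7 H:6
  CH2COOH → C:2 H:3 O:2
Element totals:
  C: 11
  H: 14
  O: 2
Molecular formula: C11H14O2.
DoU = (2C + 2 + N − H − X) / 2 = (2·11 + 2 + 0 − 14 − 0) / 2 = 5.

5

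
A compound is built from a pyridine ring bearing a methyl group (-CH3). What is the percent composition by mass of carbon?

77.38%

Atom tally by fragment:
  pyridine ring core → C:5 H:5 N:1
  (− 1 ring H displaced by substituents)
  + CH3 → C:1 H:3
Element totals:
  C: 6
  H: 7
  N: 1
Molecular formula: C6H7N.
Molar mass = 93.129 g/mol.
Mass from C: 6 × 12.011 = 72.066 g/mol.
%C = 72.066 / 93.129 × 100 = 77.38%.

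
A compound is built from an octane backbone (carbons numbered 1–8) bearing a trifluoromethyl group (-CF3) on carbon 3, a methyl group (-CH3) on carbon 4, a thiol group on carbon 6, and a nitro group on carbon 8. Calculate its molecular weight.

273.31 g/mol

Atom tally by fragment:
  CH3 → C:1 H:3
  CH2 → C:1 H:2
  CH(CF3) → C:2 H:1 F:3
  CH(CH3) → C:2 H:4
  CH2 → C:1 H:2
  CH(SH) → C:1 H:2 S:1
  CH2 → C:1 H:2
  CH2NO2 → C:1 H:2 N:1 O:2
Element totals:
  C: 10
  H: 18
  F: 3
  N: 1
  O: 2
  S: 1
Molecular formula: C10H18F3NO2S.
  M = 10(12.011) + 18(1.008) + 3(18.998) + 14.007 + 2(15.999) + 32.06
    = 120.110 + 18.144 + 56.994 + 14.007 + 31.998 + 32.060 = 273.313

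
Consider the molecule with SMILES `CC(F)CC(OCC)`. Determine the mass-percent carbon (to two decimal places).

Atom tally by fragment:
  CH3 → C:1 H:3
  CH(F) → C:1 H:1 F:1
  CH2 → C:1 H:2
  CH2OC2H5 → C:3 H:7 O:1
Element totals:
  C: 6
  H: 13
  F: 1
  O: 1
Molecular formula: C6H13FO.
Molar mass = 120.167 g/mol.
Mass from C: 6 × 12.011 = 72.066 g/mol.
%C = 72.066 / 120.167 × 100 = 59.97%.

59.97%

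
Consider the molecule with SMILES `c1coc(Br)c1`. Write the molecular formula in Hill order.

C4H3BrO

Atom tally by fragment:
  furan ring core → C:4 H:4 O:1
  (− 1 ring H displaced by substituents)
  + Br → Br:1
Element totals:
  C: 4
  H: 3
  Br: 1
  O: 1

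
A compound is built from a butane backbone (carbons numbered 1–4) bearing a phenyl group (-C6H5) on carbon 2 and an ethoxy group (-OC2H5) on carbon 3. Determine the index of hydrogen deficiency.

Atom tally by fragment:
  CH3 → C:1 H:3
  CH(C6H5) → C:7 H:6
  CH(OC2H5) → C:3 H:6 O:1
  CH3 → C:1 H:3
Element totals:
  C: 12
  H: 18
  O: 1
Molecular formula: C12H18O.
DoU = (2C + 2 + N − H − X) / 2 = (2·12 + 2 + 0 − 18 − 0) / 2 = 4.

4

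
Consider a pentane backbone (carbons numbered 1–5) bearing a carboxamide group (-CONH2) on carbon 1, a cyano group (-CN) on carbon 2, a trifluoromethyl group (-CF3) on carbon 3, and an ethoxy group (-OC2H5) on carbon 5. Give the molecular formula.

C10H15F3N2O2

Atom tally by fragment:
  H2NOCCH2 → C:2 H:4 O:1 N:1
  CH(CN) → C:2 H:1 N:1
  CH(CF3) → C:2 H:1 F:3
  CH2 → C:1 H:2
  CH2OC2H5 → C:3 H:7 O:1
Element totals:
  C: 10
  H: 15
  F: 3
  N: 2
  O: 2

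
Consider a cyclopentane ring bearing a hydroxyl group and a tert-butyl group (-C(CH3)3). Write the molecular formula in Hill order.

Atom tally by fragment:
  cyclopentane ring core → C:5 H:10
  (− 2 ring H displaced by substituents)
  + OH → O:1 H:1
  + C(CH3)3 → C:4 H:9
Element totals:
  C: 9
  H: 18
  O: 1

C9H18O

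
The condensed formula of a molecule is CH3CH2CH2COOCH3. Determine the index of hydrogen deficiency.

Atom tally by fragment:
  CH3 → C:1 H:3
  CH2 → C:1 H:2
  CH2COOCH3 → C:3 H:5 O:2
Element totals:
  C: 5
  H: 10
  O: 2
Molecular formula: C5H10O2.
DoU = (2C + 2 + N − H − X) / 2 = (2·5 + 2 + 0 − 10 − 0) / 2 = 1.

1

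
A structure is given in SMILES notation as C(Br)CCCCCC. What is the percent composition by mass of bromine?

44.61%

Atom tally by fragment:
  BrCH2 → C:1 H:2 Br:1
  CH2 → C:1 H:2
  CH2 → C:1 H:2
  CH2 → C:1 H:2
  CH2 → C:1 H:2
  CH2 → C:1 H:2
  CH3 → C:1 H:3
Element totals:
  C: 7
  H: 15
  Br: 1
Molecular formula: C7H15Br.
Molar mass = 179.101 g/mol.
Mass from Br: 1 × 79.904 = 79.904 g/mol.
%Br = 79.904 / 179.101 × 100 = 44.61%.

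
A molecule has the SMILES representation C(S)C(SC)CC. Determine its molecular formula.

C5H12S2

Atom tally by fragment:
  HSCH2 → C:1 H:3 S:1
  CH(SCH3) → C:2 H:4 S:1
  CH2 → C:1 H:2
  CH3 → C:1 H:3
Element totals:
  C: 5
  H: 12
  S: 2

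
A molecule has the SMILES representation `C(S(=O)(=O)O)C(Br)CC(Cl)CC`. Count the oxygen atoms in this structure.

3

Atom tally by fragment:
  HO3SCH2 → C:1 H:3 S:1 O:3
  CH(Br) → C:1 H:1 Br:1
  CH2 → C:1 H:2
  CH(Cl) → C:1 H:1 Cl:1
  CH2 → C:1 H:2
  CH3 → C:1 H:3
Element totals:
  C: 6
  H: 12
  Br: 1
  Cl: 1
  O: 3
  S: 1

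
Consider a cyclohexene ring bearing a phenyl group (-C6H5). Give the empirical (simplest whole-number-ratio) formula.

Atom tally by fragment:
  cyclohexene ring core → C:6 H:10
  (− 1 ring H displaced by substituents)
  + C6H5 → C:6 H:5
Element totals:
  C: 12
  H: 14
Molecular formula: C12H14.
gcd of subscripts = 2; dividing each by 2:
  C: 12/2 = 6
  H: 14/2 = 7

C6H7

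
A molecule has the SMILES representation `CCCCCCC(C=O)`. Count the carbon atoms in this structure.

Atom tally by fragment:
  CH3 → C:1 H:3
  CH2 → C:1 H:2
  CH2 → C:1 H:2
  CH2 → C:1 H:2
  CH2 → C:1 H:2
  CH2 → C:1 H:2
  CH2CHO → C:2 H:3 O:1
Element totals:
  C: 8
  H: 16
  O: 1

8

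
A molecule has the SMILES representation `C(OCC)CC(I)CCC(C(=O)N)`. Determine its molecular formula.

Atom tally by fragment:
  C2H5OCH2 → C:3 H:7 O:1
  CH2 → C:1 H:2
  CH(I) → C:1 H:1 I:1
  CH2 → C:1 H:2
  CH2 → C:1 H:2
  CH2CONH2 → C:2 H:4 O:1 N:1
Element totals:
  C: 9
  H: 18
  I: 1
  N: 1
  O: 2

C9H18INO2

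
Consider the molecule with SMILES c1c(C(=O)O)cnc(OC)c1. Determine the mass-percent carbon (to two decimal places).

54.90%

Atom tally by fragment:
  pyridine ring core → C:5 H:5 N:1
  (− 2 ring H displaced by substituents)
  + COOH → C:1 H:1 O:2
  + OCH3 → C:1 H:3 O:1
Element totals:
  C: 7
  H: 7
  N: 1
  O: 3
Molecular formula: C7H7NO3.
Molar mass = 153.137 g/mol.
Mass from C: 7 × 12.011 = 84.077 g/mol.
%C = 84.077 / 153.137 × 100 = 54.90%.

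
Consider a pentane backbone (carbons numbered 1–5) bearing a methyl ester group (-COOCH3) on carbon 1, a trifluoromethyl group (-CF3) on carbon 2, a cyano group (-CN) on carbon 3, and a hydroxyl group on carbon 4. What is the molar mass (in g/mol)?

Atom tally by fragment:
  CH3OOCCH2 → C:3 H:5 O:2
  CH(CF3) → C:2 H:1 F:3
  CH(CN) → C:2 H:1 N:1
  CH(OH) → C:1 H:2 O:1
  CH3 → C:1 H:3
Element totals:
  C: 9
  H: 12
  F: 3
  N: 1
  O: 3
Molecular formula: C9H12F3NO3.
  M = 9(12.011) + 12(1.008) + 3(18.998) + 14.007 + 3(15.999)
    = 108.099 + 12.096 + 56.994 + 14.007 + 47.997 = 239.193

239.19 g/mol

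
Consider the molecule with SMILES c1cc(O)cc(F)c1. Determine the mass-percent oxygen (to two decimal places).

14.27%

Atom tally by fragment:
  benzene ring core → C:6 H:6
  (− 2 ring H displaced by substituents)
  + OH → O:1 H:1
  + F → F:1
Element totals:
  C: 6
  H: 5
  F: 1
  O: 1
Molecular formula: C6H5FO.
Molar mass = 112.103 g/mol.
Mass from O: 1 × 15.999 = 15.999 g/mol.
%O = 15.999 / 112.103 × 100 = 14.27%.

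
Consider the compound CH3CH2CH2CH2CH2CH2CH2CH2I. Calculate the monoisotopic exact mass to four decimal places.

240.0375

Atom tally by fragment:
  CH3 → C:1 H:3
  CH2 → C:1 H:2
  CH2 → C:1 H:2
  CH2 → C:1 H:2
  CH2 → C:1 H:2
  CH2 → C:1 H:2
  CH2 → C:1 H:2
  CH2I → C:1 H:2 I:1
Element totals:
  C: 8
  H: 17
  I: 1
Molecular formula: C8H17I.
  M = 8(12.0) + 17(1.007825) + 126.904472
    = 96.000000 + 17.133025 + 126.904472 = 240.037497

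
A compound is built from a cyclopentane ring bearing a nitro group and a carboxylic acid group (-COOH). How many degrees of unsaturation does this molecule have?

Atom tally by fragment:
  cyclopentane ring core → C:5 H:10
  (− 2 ring H displaced by substituents)
  + NO2 → N:1 O:2
  + COOH → C:1 H:1 O:2
Element totals:
  C: 6
  H: 9
  N: 1
  O: 4
Molecular formula: C6H9NO4.
DoU = (2C + 2 + N − H − X) / 2 = (2·6 + 2 + 1 − 9 − 0) / 2 = 3.

3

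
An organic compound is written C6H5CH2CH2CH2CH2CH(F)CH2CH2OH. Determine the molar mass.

Atom tally by fragment:
  C6H5CH2 → C:7 H:7
  CH2 → C:1 H:2
  CH2 → C:1 H:2
  CH2 → C:1 H:2
  CH(F) → C:1 H:1 F:1
  CH2CH2OH → C:2 H:5 O:1
Element totals:
  C: 13
  H: 19
  F: 1
  O: 1
Molecular formula: C13H19FO.
  M = 13(12.011) + 19(1.008) + 18.998 + 15.999
    = 156.143 + 19.152 + 18.998 + 15.999 = 210.292

210.29 g/mol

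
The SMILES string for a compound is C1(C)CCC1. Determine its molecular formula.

Atom tally by fragment:
  cyclobutane ring core → C:4 H:8
  (− 1 ring H displaced by substituents)
  + CH3 → C:1 H:3
Element totals:
  C: 5
  H: 10

C5H10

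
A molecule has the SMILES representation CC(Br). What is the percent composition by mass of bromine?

Atom tally by fragment:
  CH3 → C:1 H:3
  CH2Br → C:1 H:2 Br:1
Element totals:
  C: 2
  H: 5
  Br: 1
Molecular formula: C2H5Br.
Molar mass = 108.966 g/mol.
Mass from Br: 1 × 79.904 = 79.904 g/mol.
%Br = 79.904 / 108.966 × 100 = 73.33%.

73.33%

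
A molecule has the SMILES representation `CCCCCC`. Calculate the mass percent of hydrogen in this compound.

Atom tally by fragment:
  CH3 → C:1 H:3
  CH2 → C:1 H:2
  CH2 → C:1 H:2
  CH2 → C:1 H:2
  CH2 → C:1 H:2
  CH3 → C:1 H:3
Element totals:
  C: 6
  H: 14
Molecular formula: C6H14.
Molar mass = 86.178 g/mol.
Mass from H: 14 × 1.008 = 14.112 g/mol.
%H = 14.112 / 86.178 × 100 = 16.38%.

16.38%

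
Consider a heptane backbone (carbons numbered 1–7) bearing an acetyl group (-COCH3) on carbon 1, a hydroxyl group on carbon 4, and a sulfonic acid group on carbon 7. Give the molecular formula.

C9H18O5S

Atom tally by fragment:
  CH3COCH2 → C:3 H:5 O:1
  CH2 → C:1 H:2
  CH2 → C:1 H:2
  CH(OH) → C:1 H:2 O:1
  CH2 → C:1 H:2
  CH2 → C:1 H:2
  CH2SO3H → C:1 H:3 S:1 O:3
Element totals:
  C: 9
  H: 18
  O: 5
  S: 1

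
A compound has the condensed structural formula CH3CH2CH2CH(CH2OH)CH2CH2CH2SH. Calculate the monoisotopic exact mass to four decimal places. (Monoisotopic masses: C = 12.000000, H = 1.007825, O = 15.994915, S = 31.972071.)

Atom tally by fragment:
  CH3 → C:1 H:3
  CH2 → C:1 H:2
  CH2 → C:1 H:2
  CH(CH2OH) → C:2 H:4 O:1
  CH2 → C:1 H:2
  CH2 → C:1 H:2
  CH2SH → C:1 H:3 S:1
Element totals:
  C: 8
  H: 18
  O: 1
  S: 1
Molecular formula: C8H18OS.
  M = 8(12.0) + 18(1.007825) + 15.994915 + 31.972071
    = 96.000000 + 18.140850 + 15.994915 + 31.972071 = 162.107836

162.1078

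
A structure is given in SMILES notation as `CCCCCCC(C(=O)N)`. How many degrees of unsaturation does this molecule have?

1

Atom tally by fragment:
  CH3 → C:1 H:3
  CH2 → C:1 H:2
  CH2 → C:1 H:2
  CH2 → C:1 H:2
  CH2 → C:1 H:2
  CH2 → C:1 H:2
  CH2CONH2 → C:2 H:4 O:1 N:1
Element totals:
  C: 8
  H: 17
  N: 1
  O: 1
Molecular formula: C8H17NO.
DoU = (2C + 2 + N − H − X) / 2 = (2·8 + 2 + 1 − 17 − 0) / 2 = 1.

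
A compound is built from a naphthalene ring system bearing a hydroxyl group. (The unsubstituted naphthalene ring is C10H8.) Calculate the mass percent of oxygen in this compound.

Atom tally by fragment:
  naphthalene ring system core → C:10 H:8
  (− 1 ring H displaced by substituents)
  + OH → O:1 H:1
Element totals:
  C: 10
  H: 8
  O: 1
Molecular formula: C10H8O.
Molar mass = 144.173 g/mol.
Mass from O: 1 × 15.999 = 15.999 g/mol.
%O = 15.999 / 144.173 × 100 = 11.10%.

11.10%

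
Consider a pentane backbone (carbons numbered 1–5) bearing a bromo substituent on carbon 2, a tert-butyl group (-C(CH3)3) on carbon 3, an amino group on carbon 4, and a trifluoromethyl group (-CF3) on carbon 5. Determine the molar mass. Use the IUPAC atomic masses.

Atom tally by fragment:
  CH3 → C:1 H:3
  CH(Br) → C:1 H:1 Br:1
  CH(C(CH3)3) → C:5 H:10
  CH(NH2) → C:1 H:3 N:1
  CH2CF3 → C:2 H:2 F:3
Element totals:
  C: 10
  H: 19
  Br: 1
  F: 3
  N: 1
Molecular formula: C10H19BrF3N.
  M = 10(12.011) + 19(1.008) + 79.904 + 3(18.998) + 14.007
    = 120.110 + 19.152 + 79.904 + 56.994 + 14.007 = 290.167

290.17 g/mol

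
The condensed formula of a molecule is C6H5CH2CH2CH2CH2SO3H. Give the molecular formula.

Element totals:
  C: 10
  H: 14
  O: 3
  S: 1

C10H14O3S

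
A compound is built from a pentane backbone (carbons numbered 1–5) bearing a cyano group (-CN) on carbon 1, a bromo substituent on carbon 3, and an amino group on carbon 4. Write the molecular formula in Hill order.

C6H11BrN2

Atom tally by fragment:
  NCCH2 → C:2 H:2 N:1
  CH2 → C:1 H:2
  CH(Br) → C:1 H:1 Br:1
  CH(NH2) → C:1 H:3 N:1
  CH3 → C:1 H:3
Element totals:
  C: 6
  H: 11
  Br: 1
  N: 2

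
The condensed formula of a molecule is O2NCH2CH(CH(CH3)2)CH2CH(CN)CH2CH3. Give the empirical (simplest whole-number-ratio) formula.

Atom tally by fragment:
  O2NCH2 → C:1 H:2 N:1 O:2
  CH(CH(CH3)2) → C:4 H:8
  CH2 → C:1 H:2
  CH(CN) → C:2 H:1 N:1
  CH2 → C:1 H:2
  CH3 → C:1 H:3
Element totals:
  C: 10
  H: 18
  N: 2
  O: 2
Molecular formula: C10H18N2O2.
gcd of subscripts = 2; dividing each by 2:
  C: 10/2 = 5
  H: 18/2 = 9
  N: 2/2 = 1
  O: 2/2 = 1

C5H9NO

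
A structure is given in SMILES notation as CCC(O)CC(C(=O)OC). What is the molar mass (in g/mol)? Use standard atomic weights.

Atom tally by fragment:
  CH3 → C:1 H:3
  CH2 → C:1 H:2
  CH(OH) → C:1 H:2 O:1
  CH2 → C:1 H:2
  CH2COOCH3 → C:3 H:5 O:2
Element totals:
  C: 7
  H: 14
  O: 3
Molecular formula: C7H14O3.
  M = 7(12.011) + 14(1.008) + 3(15.999)
    = 84.077 + 14.112 + 47.997 = 146.186

146.19 g/mol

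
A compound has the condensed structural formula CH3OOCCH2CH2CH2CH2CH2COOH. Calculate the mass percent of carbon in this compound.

Atom tally by fragment:
  CH3OOCCH2 → C:3 H:5 O:2
  CH2 → C:1 H:2
  CH2 → C:1 H:2
  CH2 → C:1 H:2
  CH2COOH → C:2 H:3 O:2
Element totals:
  C: 8
  H: 14
  O: 4
Molecular formula: C8H14O4.
Molar mass = 174.196 g/mol.
Mass from C: 8 × 12.011 = 96.088 g/mol.
%C = 96.088 / 174.196 × 100 = 55.16%.

55.16%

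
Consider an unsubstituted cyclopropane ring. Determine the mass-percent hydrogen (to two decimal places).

14.37%

Atom tally by fragment:
  cyclopropane ring core → C:3 H:6
Element totals:
  C: 3
  H: 6
Molecular formula: C3H6.
Molar mass = 42.081 g/mol.
Mass from H: 6 × 1.008 = 6.048 g/mol.
%H = 6.048 / 42.081 × 100 = 14.37%.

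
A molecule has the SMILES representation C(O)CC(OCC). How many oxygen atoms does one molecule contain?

Atom tally by fragment:
  HOCH2 → C:1 H:3 O:1
  CH2 → C:1 H:2
  CH2OC2H5 → C:3 H:7 O:1
Element totals:
  C: 5
  H: 12
  O: 2

2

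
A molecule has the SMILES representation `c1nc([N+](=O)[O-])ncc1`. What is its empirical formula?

C4H3N3O2

Atom tally by fragment:
  pyrimidine ring core → C:4 H:4 N:2
  (− 1 ring H displaced by substituents)
  + NO2 → N:1 O:2
Element totals:
  C: 4
  H: 3
  N: 3
  O: 2
Molecular formula: C4H3N3O2.
gcd of subscripts (4, 3, 3, 2) = 1, so the empirical formula equals the molecular formula.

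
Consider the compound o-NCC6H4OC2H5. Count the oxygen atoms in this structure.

1

Atom tally by fragment:
  benzene ring core → C:6 H:6
  (− 2 ring H displaced by substituents)
  + CN → C:1 N:1
  + OC2H5 → C:2 H:5 O:1
Element totals:
  C: 9
  H: 9
  N: 1
  O: 1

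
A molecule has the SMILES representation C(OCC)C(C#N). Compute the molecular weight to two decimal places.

99.13 g/mol

Atom tally by fragment:
  C2H5OCH2 → C:3 H:7 O:1
  CH2CN → C:2 H:2 N:1
Element totals:
  C: 5
  H: 9
  N: 1
  O: 1
Molecular formula: C5H9NO.
  M = 5(12.011) + 9(1.008) + 14.007 + 15.999
    = 60.055 + 9.072 + 14.007 + 15.999 = 99.133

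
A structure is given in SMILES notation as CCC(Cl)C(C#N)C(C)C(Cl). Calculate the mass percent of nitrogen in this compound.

7.22%

Atom tally by fragment:
  CH3 → C:1 H:3
  CH2 → C:1 H:2
  CH(Cl) → C:1 H:1 Cl:1
  CH(CN) → C:2 H:1 N:1
  CH(CH3) → C:2 H:4
  CH2Cl → C:1 H:2 Cl:1
Element totals:
  C: 8
  H: 13
  Cl: 2
  N: 1
Molecular formula: C8H13Cl2N.
Molar mass = 194.099 g/mol.
Mass from N: 1 × 14.007 = 14.007 g/mol.
%N = 14.007 / 194.099 × 100 = 7.22%.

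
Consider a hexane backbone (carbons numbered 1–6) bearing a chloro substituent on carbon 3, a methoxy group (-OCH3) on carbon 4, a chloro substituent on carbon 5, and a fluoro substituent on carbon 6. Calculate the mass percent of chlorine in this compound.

Atom tally by fragment:
  CH3 → C:1 H:3
  CH2 → C:1 H:2
  CH(Cl) → C:1 H:1 Cl:1
  CH(OCH3) → C:2 H:4 O:1
  CH(Cl) → C:1 H:1 Cl:1
  CH2F → C:1 H:2 F:1
Element totals:
  C: 7
  H: 13
  Cl: 2
  F: 1
  O: 1
Molecular formula: C7H13Cl2FO.
Molar mass = 203.078 g/mol.
Mass from Cl: 2 × 35.45 = 70.900 g/mol.
%Cl = 70.900 / 203.078 × 100 = 34.91%.

34.91%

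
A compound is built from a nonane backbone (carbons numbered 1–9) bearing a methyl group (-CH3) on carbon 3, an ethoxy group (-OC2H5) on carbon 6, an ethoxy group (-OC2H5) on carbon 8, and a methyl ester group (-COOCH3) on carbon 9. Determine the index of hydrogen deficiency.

Atom tally by fragment:
  CH3 → C:1 H:3
  CH2 → C:1 H:2
  CH(CH3) → C:2 H:4
  CH2 → C:1 H:2
  CH2 → C:1 H:2
  CH(OC2H5) → C:3 H:6 O:1
  CH2 → C:1 H:2
  CH(OC2H5) → C:3 H:6 O:1
  CH2COOCH3 → C:3 H:5 O:2
Element totals:
  C: 16
  H: 32
  O: 4
Molecular formula: C16H32O4.
DoU = (2C + 2 + N − H − X) / 2 = (2·16 + 2 + 0 − 32 − 0) / 2 = 1.

1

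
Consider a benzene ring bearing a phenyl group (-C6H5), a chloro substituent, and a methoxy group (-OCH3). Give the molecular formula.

Atom tally by fragment:
  benzene ring core → C:6 H:6
  (− 3 ring H displaced by substituents)
  + C6H5 → C:6 H:5
  + Cl → Cl:1
  + OCH3 → C:1 H:3 O:1
Element totals:
  C: 13
  H: 11
  Cl: 1
  O: 1

C13H11ClO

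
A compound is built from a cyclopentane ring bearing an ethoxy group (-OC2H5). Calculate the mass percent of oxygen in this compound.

Atom tally by fragment:
  cyclopentane ring core → C:5 H:10
  (− 1 ring H displaced by substituents)
  + OC2H5 → C:2 H:5 O:1
Element totals:
  C: 7
  H: 14
  O: 1
Molecular formula: C7H14O.
Molar mass = 114.188 g/mol.
Mass from O: 1 × 15.999 = 15.999 g/mol.
%O = 15.999 / 114.188 × 100 = 14.01%.

14.01%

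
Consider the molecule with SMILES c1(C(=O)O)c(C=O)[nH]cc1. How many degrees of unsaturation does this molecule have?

Atom tally by fragment:
  pyrrole ring core → C:4 H:5 N:1
  (− 2 ring H displaced by substituents)
  + COOH → C:1 H:1 O:2
  + CHO → C:1 H:1 O:1
Element totals:
  C: 6
  H: 5
  N: 1
  O: 3
Molecular formula: C6H5NO3.
DoU = (2C + 2 + N − H − X) / 2 = (2·6 + 2 + 1 − 5 − 0) / 2 = 5.

5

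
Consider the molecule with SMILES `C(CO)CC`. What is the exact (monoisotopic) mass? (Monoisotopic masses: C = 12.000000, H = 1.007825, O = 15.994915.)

74.0732

Atom tally by fragment:
  HOCH2CH2 → C:2 H:5 O:1
  CH2 → C:1 H:2
  CH3 → C:1 H:3
Element totals:
  C: 4
  H: 10
  O: 1
Molecular formula: C4H10O.
  M = 4(12.0) + 10(1.007825) + 15.994915
    = 48.000000 + 10.078250 + 15.994915 = 74.073165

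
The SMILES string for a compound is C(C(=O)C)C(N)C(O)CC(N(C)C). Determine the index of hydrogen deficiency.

Atom tally by fragment:
  CH3COCH2 → C:3 H:5 O:1
  CH(NH2) → C:1 H:3 N:1
  CH(OH) → C:1 H:2 O:1
  CH2 → C:1 H:2
  CH2N(CH3)2 → C:3 H:8 N:1
Element totals:
  C: 9
  H: 20
  N: 2
  O: 2
Molecular formula: C9H20N2O2.
DoU = (2C + 2 + N − H − X) / 2 = (2·9 + 2 + 2 − 20 − 0) / 2 = 1.

1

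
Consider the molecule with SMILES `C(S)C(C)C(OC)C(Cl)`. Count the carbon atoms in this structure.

6

Atom tally by fragment:
  HSCH2 → C:1 H:3 S:1
  CH(CH3) → C:2 H:4
  CH(OCH3) → C:2 H:4 O:1
  CH2Cl → C:1 H:2 Cl:1
Element totals:
  C: 6
  H: 13
  Cl: 1
  O: 1
  S: 1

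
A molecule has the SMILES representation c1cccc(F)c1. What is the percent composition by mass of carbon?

74.99%

Atom tally by fragment:
  benzene ring core → C:6 H:6
  (− 1 ring H displaced by substituents)
  + F → F:1
Element totals:
  C: 6
  H: 5
  F: 1
Molecular formula: C6H5F.
Molar mass = 96.104 g/mol.
Mass from C: 6 × 12.011 = 72.066 g/mol.
%C = 72.066 / 96.104 × 100 = 74.99%.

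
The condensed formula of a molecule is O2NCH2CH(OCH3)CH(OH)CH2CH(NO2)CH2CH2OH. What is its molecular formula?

Element totals:
  C: 8
  H: 16
  N: 2
  O: 7

C8H16N2O7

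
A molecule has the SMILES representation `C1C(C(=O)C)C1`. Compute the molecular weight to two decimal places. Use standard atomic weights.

84.12 g/mol

Atom tally by fragment:
  cyclopropane ring core → C:3 H:6
  (− 1 ring H displaced by substituents)
  + COCH3 → C:2 H:3 O:1
Element totals:
  C: 5
  H: 8
  O: 1
Molecular formula: C5H8O.
  M = 5(12.011) + 8(1.008) + 15.999
    = 60.055 + 8.064 + 15.999 = 84.118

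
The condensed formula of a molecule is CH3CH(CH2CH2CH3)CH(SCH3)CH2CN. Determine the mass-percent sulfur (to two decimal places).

18.72%

Atom tally by fragment:
  CH3 → C:1 H:3
  CH(CH2CH2CH3) → C:4 H:8
  CH(SCH3) → C:2 H:4 S:1
  CH2CN → C:2 H:2 N:1
Element totals:
  C: 9
  H: 17
  N: 1
  S: 1
Molecular formula: C9H17NS.
Molar mass = 171.302 g/mol.
Mass from S: 1 × 32.06 = 32.060 g/mol.
%S = 32.060 / 171.302 × 100 = 18.72%.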